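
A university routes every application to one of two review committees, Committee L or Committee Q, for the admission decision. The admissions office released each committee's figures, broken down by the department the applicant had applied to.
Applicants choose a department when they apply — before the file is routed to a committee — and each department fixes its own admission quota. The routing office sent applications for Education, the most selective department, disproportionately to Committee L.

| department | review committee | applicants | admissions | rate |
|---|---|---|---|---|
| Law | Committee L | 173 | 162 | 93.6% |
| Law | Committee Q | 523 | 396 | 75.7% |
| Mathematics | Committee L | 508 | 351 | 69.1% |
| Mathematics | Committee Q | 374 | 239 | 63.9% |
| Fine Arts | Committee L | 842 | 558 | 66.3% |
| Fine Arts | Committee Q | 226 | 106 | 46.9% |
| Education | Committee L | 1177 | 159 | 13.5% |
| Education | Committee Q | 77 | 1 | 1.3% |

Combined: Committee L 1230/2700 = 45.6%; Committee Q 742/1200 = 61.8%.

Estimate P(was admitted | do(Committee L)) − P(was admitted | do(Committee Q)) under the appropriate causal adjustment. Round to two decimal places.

+0.14

The department-specific comparison favours Committee L throughout, but the pooled figures favour Committee Q. The question is whether to condition on department.
Since department is a pre-existing factor (not a product of the review committee) and it affects the outcome on its own, it is a confounder. The stratified rates, not the pooled rate, identify the causal effect.
Adjusting over the population distribution of department: 0.178·(0.936−0.757) + 0.226·(0.691−0.639) + 0.274·(0.663−0.469) + 0.322·(0.135−0.013) = +0.136.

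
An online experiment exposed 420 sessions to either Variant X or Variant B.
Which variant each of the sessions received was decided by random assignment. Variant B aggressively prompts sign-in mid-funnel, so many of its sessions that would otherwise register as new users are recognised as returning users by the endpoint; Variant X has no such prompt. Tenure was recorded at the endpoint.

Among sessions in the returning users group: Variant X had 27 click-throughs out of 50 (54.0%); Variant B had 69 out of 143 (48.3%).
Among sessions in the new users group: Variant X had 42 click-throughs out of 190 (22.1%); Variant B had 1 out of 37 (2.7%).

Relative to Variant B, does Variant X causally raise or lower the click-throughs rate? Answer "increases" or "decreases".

decreases

Variant X is higher inside every user tenure stratum but Variant B is higher in aggregate. Whether to stratify depends on how user tenure relates to the variant.
User tenure is recorded after the variant and is itself shifted by it — it sits on the causal path from variant to outcome. Conditioning on a mediator would strip out part of the effect we want; the pooled comparison gives the total causal effect.
Pooled: Variant X 28.7% vs Variant B 38.9%; Variant B is higher overall.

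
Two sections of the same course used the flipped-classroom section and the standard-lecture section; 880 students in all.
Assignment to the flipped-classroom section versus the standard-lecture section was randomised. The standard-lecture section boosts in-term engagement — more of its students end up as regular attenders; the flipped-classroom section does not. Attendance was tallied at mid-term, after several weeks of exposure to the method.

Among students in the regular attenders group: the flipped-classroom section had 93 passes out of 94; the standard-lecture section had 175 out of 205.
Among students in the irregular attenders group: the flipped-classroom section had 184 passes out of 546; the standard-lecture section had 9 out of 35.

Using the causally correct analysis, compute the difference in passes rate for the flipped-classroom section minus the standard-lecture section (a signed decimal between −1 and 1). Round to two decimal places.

Mid-term attendance is downstream of the teaching method. One should not condition on a consequence of treatment, so the overall rates are the right comparison.
The causal difference is the pooled difference: 0.433 − 0.767 = -0.334.

-0.33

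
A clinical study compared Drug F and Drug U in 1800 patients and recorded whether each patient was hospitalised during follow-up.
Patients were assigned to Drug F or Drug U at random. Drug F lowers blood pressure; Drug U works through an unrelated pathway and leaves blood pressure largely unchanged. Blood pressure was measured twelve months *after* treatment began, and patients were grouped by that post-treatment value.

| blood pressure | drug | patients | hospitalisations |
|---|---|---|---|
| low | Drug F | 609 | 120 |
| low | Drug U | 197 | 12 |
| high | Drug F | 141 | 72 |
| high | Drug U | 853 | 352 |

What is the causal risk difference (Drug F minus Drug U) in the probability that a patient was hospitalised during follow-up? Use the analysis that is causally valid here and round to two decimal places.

Because the drug influences blood pressure, blood pressure is a post-treatment mediator, not a confounder. Stratifying on it would bias the estimate; the causal effect is the crude pooled difference.
The causal difference is the pooled difference: 0.256 − 0.347 = -0.091.

-0.09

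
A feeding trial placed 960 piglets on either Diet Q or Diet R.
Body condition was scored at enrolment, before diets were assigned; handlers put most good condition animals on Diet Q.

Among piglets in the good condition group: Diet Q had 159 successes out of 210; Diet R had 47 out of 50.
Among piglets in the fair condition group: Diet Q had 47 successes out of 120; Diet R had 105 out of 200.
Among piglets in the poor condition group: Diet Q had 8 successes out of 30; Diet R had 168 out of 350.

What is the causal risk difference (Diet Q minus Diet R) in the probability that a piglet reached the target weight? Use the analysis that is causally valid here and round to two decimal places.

-0.18

The stratified and pooled comparisons disagree (Diet R wins within each starting body condition; Diet Q wins overall), so the answer turns on the causal role of starting body condition.
Here starting body condition is a common cause — it drives both which diet a case falls under and the outcome. The crude comparison mixes populations; the stratum-specific rates are the causally relevant ones.
Adjusting over the population distribution of starting body condition: 0.271·(0.757−0.940) + 0.333·(0.392−0.525) + 0.396·(0.267−0.480) = -0.178.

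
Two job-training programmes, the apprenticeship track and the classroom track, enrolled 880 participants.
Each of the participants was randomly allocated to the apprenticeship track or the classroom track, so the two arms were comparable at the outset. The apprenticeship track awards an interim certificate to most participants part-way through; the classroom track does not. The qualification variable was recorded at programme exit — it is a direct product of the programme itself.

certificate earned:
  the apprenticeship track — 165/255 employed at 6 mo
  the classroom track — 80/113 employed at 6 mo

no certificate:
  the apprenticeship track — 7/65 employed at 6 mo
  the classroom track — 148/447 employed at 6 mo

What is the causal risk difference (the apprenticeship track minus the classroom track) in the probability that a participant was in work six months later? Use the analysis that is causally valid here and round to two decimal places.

the classroom track is higher inside every qualification attained during the programme stratum but the apprenticeship track is higher in aggregate. Whether to stratify depends on how qualification attained during the programme relates to the programme.
Qualification attained during the programme lies on the pathway programme → qualification attained during the programme → outcome, so adjusting for it blocks the indirect effect. For the total causal effect of programme, use the unadjusted pooled rates.
The causal difference is the pooled difference: 0.537 − 0.407 = +0.130.

+0.13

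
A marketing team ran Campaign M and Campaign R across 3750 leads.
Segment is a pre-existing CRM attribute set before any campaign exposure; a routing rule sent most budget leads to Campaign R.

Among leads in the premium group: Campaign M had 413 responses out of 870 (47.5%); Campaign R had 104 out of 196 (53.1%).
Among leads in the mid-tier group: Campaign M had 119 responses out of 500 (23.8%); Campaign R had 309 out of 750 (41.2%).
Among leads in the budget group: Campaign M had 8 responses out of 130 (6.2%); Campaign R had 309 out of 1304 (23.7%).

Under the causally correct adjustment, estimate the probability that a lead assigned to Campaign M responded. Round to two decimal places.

Customer segment is set before the campaign has any effect — it is not caused by the campaign — and it independently drives the outcome. That makes it a confounder, so the causal comparison is within customer segment levels.
Standardising Campaign M to the population customer segment mix: 0.284·413/870 + 0.333·119/500 + 0.382·8/130 = 0.238.

0.24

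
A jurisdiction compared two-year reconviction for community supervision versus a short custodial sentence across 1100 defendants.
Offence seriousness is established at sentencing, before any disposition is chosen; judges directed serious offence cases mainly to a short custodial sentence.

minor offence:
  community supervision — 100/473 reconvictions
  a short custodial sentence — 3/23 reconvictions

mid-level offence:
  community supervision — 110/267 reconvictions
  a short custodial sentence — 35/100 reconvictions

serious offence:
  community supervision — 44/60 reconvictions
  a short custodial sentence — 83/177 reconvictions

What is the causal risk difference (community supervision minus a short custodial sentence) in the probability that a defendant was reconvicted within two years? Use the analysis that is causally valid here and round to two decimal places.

Here offence seriousness is a common cause — it drives both which disposition a case falls under and the outcome. The crude comparison mixes populations; the stratum-specific rates are the causally relevant ones.
Adjusting over the population distribution of offence seriousness: 0.451·(0.211−0.130) + 0.334·(0.412−0.350) + 0.215·(0.733−0.469) = +0.114.

+0.11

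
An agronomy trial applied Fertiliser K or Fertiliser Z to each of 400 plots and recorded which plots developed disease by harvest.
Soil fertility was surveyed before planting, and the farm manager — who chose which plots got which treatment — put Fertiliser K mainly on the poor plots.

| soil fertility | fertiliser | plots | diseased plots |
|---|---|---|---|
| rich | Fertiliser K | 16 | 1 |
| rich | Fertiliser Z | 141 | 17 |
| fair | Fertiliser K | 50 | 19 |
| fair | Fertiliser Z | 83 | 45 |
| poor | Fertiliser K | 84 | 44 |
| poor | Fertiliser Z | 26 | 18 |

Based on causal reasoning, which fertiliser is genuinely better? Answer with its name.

Fertiliser K

Within every soil fertility level Fertiliser K has the lower rate, yet pooled Fertiliser Z does — Simpson's reversal.
Here soil fertility is a common cause — it drives both which fertiliser a case falls under and the outcome. The crude comparison mixes populations; the stratum-specific rates are the causally relevant ones.
Within each level — rich: 6.2% vs 12.1%; fair: 38.0% vs 54.2%; poor: 52.4% vs 69.2% — Fertiliser K is lower every time.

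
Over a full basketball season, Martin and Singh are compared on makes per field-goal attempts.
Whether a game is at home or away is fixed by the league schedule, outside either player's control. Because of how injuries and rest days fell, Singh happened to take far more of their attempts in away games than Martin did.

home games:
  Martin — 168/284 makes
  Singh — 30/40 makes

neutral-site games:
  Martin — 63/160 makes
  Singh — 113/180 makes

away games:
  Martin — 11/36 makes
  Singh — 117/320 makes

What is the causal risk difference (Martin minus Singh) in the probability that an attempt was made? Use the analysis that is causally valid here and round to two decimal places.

-0.15

Within every game venue level Singh has the higher rate, yet pooled Martin does — Simpson's reversal.
Game venue is set before the player has any effect — it is not caused by the player — and it independently drives the outcome. That makes it a confounder, so the causal comparison is within game venue levels.
Adjusting over the population distribution of game venue: 0.318·(0.592−0.750) + 0.333·(0.394−0.628) + 0.349·(0.306−0.366) = -0.149.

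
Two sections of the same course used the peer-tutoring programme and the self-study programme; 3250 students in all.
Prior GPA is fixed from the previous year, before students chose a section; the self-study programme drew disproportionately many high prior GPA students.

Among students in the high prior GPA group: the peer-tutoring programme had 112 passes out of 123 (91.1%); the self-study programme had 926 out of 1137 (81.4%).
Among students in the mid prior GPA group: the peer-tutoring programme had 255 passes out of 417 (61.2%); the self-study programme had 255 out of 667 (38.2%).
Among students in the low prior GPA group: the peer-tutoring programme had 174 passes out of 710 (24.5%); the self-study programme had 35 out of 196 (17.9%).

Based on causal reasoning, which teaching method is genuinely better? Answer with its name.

the peer-tutoring programme

The stratified and pooled comparisons disagree (the peer-tutoring programme wins within each prior GPA band; the self-study programme wins overall), so the answer turns on the causal role of prior GPA band.
Since prior GPA band is a pre-existing factor (not a product of the teaching method) and it affects the outcome on its own, it is a confounder. The stratified rates, not the pooled rate, identify the causal effect.
Within each level — high prior GPA: 91.1% vs 81.4%; mid prior GPA: 61.2% vs 38.2%; low prior GPA: 24.5% vs 17.9% — the peer-tutoring programme is higher every time.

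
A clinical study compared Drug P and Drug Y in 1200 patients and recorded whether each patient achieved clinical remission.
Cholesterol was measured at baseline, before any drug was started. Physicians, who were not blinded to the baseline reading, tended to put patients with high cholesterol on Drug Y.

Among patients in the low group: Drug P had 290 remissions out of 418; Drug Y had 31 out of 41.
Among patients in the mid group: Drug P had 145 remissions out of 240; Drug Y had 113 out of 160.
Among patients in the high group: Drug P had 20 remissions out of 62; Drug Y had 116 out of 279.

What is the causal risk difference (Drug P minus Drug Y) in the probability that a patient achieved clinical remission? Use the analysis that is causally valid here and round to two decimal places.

Cholesterol is set before the drug has any effect — it is not caused by the drug — and it independently drives the outcome. That makes it a confounder, so the causal comparison is within cholesterol levels.
Adjusting over the population distribution of cholesterol: 0.383·(0.694−0.756) + 0.333·(0.604−0.706) + 0.284·(0.323−0.416) = -0.084.

-0.08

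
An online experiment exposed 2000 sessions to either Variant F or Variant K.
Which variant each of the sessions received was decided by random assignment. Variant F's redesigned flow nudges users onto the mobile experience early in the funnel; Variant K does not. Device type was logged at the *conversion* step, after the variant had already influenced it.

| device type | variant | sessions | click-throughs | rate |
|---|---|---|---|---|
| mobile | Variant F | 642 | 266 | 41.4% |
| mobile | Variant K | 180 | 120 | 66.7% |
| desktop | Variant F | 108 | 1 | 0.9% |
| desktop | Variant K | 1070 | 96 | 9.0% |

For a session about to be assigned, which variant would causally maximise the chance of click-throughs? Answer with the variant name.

Variant F

The distribution of device type is itself part of what the variant does — it is an intermediate outcome. Holding it fixed would remove that part of the effect; the total effect is the pooled difference.
Pooled: Variant F 35.6% vs Variant K 17.3%; Variant F is higher overall.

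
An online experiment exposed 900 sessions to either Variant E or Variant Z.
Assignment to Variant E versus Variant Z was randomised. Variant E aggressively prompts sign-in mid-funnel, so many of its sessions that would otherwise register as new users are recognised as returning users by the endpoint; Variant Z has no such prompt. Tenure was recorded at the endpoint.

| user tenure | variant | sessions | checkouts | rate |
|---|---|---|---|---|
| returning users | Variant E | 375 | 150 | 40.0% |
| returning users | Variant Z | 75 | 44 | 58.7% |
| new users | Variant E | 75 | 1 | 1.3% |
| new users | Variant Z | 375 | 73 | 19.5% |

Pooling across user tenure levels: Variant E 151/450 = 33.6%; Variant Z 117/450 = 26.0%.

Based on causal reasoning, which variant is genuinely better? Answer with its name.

Variant Z is higher inside every user tenure stratum but Variant E is higher in aggregate. Whether to stratify depends on how user tenure relates to the variant.
User tenure is downstream of the variant. One should not condition on a consequence of treatment, so the overall rates are the right comparison.
Pooled: Variant E 33.6% vs Variant Z 26.0%; Variant E is higher overall.

Variant E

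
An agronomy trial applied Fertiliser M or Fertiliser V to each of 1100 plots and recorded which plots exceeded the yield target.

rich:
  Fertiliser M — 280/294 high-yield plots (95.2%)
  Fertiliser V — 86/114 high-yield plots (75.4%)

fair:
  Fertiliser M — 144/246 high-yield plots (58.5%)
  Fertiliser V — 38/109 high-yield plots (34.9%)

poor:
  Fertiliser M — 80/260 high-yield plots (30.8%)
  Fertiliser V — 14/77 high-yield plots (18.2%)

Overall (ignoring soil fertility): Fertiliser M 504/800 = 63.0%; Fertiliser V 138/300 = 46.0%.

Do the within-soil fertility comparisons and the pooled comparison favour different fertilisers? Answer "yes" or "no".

no

Within each soil fertility level (rich 95.2% vs 75.4%; fair 58.5% vs 34.9%; poor 30.8% vs 18.2%), Fertiliser M has the higher rate every time. Pooled: 63.0% vs 46.0% — Fertiliser M has the higher rate overall. They agree.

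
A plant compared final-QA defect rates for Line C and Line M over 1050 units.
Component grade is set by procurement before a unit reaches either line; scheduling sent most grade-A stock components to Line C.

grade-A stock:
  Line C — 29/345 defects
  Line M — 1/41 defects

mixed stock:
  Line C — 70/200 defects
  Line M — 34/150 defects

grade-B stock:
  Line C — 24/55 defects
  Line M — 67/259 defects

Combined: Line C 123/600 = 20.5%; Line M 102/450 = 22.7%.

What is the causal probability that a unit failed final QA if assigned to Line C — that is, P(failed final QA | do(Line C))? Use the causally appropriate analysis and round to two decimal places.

The stratified and pooled comparisons disagree (Line M wins within each component grade; Line C wins overall), so the answer turns on the causal role of component grade.
Component grade differs across lines for reasons unrelated to any effect of the line itself, and it separately predicts the outcome — a classic confounder. We must compare within component grade levels.
Standardising Line C to the population component grade mix: 0.368·29/345 + 0.333·70/200 + 0.299·24/55 = 0.278.

0.28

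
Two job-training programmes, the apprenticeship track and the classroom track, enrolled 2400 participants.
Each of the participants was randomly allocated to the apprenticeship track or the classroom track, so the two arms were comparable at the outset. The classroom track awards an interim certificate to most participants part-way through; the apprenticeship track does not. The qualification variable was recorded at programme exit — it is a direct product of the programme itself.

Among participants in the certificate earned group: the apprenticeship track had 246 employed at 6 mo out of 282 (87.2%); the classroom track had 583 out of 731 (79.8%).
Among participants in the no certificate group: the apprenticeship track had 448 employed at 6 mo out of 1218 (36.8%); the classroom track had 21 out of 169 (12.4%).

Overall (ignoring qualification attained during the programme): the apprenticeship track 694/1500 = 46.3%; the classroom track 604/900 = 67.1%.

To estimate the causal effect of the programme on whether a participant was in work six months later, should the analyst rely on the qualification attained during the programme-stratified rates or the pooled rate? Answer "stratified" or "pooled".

Qualification attained during the programme is recorded after the programme and is itself shifted by it — it sits on the causal path from programme to outcome. Conditioning on a mediator would strip out part of the effect we want; the pooled comparison gives the total causal effect.
Pooled: the apprenticeship track 46.3% vs the classroom track 67.1%; the classroom track is higher overall.

pooled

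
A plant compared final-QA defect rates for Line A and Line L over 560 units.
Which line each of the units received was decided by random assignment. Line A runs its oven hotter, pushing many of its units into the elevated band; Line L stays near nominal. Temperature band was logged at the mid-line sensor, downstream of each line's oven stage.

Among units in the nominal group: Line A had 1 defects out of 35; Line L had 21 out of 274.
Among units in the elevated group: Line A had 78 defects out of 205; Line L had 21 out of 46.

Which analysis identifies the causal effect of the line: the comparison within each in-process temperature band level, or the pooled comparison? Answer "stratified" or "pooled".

The stratified and pooled comparisons disagree (Line A wins within each in-process temperature band; Line L wins overall), so the answer turns on the causal role of in-process temperature band.
In-process temperature band here is a post-treatment variable shaped by the line; conditioning on it would introduce bias rather than remove it. The overall comparison is the causal one.
Pooled: Line A 32.9% vs Line L 13.1%; Line L is lower overall.

pooled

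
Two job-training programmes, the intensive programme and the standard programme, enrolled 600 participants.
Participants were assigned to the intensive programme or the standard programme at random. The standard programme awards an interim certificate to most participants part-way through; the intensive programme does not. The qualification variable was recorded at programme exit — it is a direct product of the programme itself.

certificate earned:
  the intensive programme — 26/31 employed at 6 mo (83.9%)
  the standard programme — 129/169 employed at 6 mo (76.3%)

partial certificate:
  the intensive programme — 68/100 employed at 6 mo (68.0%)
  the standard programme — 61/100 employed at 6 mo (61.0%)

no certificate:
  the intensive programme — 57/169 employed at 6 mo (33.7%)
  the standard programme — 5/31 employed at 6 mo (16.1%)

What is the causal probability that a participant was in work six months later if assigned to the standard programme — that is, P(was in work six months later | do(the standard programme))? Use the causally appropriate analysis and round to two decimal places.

The distribution of qualification attained during the programme is itself part of what the programme does — it is an intermediate outcome. Holding it fixed would remove that part of the effect; the total effect is the pooled difference.
So P(outcome | do(the standard programme)) is just the pooled rate for the standard programme: 195/300 = 0.650.

0.65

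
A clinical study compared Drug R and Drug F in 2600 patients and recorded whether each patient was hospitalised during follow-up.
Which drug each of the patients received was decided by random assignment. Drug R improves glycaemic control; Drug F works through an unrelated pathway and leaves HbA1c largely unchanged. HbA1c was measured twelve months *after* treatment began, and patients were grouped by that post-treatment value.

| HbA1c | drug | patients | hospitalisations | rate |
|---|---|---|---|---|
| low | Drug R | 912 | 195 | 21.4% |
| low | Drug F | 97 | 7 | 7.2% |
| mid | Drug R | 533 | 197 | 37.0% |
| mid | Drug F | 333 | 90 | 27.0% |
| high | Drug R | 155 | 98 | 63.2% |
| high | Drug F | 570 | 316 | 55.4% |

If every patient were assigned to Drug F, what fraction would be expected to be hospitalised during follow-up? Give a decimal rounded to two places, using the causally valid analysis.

HbA1c is downstream of the drug. One should not condition on a consequence of treatment, so the overall rates are the right comparison.
So P(outcome | do(Drug F)) is just the pooled rate for Drug F: 413/1000 = 0.413.

0.41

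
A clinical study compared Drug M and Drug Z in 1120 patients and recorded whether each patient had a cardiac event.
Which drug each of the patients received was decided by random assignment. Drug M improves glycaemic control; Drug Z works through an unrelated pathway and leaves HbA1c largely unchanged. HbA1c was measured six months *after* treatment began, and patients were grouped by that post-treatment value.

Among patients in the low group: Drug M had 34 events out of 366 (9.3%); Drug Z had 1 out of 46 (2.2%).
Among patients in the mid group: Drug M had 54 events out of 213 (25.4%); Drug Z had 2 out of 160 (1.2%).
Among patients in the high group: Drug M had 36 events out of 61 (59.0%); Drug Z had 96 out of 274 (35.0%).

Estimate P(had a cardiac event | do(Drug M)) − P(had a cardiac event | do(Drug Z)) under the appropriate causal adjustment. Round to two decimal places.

-0.01

Within every HbA1c level Drug Z has the lower rate, yet pooled Drug M does — Simpson's reversal.
HbA1c is recorded after the drug and is itself shifted by it — it sits on the causal path from drug to outcome. Conditioning on a mediator would strip out part of the effect we want; the pooled comparison gives the total causal effect.
The causal difference is the pooled difference: 0.194 − 0.206 = -0.013.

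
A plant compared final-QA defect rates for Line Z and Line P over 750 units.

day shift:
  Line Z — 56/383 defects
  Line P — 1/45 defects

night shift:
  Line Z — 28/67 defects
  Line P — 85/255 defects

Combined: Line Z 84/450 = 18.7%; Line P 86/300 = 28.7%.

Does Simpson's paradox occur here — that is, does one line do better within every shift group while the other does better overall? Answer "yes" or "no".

yes

Within each shift level (day shift 14.6% vs 2.2%; night shift 41.8% vs 33.3%), Line P has the lower rate every time. Pooled: 18.7% vs 28.7% — Line Z has the lower rate overall. The two comparisons disagree.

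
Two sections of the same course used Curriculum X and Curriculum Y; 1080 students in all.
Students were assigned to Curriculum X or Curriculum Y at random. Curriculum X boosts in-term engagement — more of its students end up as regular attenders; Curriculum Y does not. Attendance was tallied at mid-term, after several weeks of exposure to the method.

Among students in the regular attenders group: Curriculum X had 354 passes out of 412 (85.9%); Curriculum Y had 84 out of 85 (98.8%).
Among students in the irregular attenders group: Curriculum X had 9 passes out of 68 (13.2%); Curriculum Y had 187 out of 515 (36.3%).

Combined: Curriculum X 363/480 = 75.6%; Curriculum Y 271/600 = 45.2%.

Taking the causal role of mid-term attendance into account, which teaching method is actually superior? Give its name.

The mid-term attendance-specific comparison favours Curriculum Y throughout, but the pooled figures favour Curriculum X. The question is whether to condition on mid-term attendance.
The distribution of mid-term attendance is itself part of what the teaching method does — it is an intermediate outcome. Holding it fixed would remove that part of the effect; the total effect is the pooled difference.
Pooled: Curriculum X 75.6% vs Curriculum Y 45.2%; Curriculum X is higher overall.

Curriculum X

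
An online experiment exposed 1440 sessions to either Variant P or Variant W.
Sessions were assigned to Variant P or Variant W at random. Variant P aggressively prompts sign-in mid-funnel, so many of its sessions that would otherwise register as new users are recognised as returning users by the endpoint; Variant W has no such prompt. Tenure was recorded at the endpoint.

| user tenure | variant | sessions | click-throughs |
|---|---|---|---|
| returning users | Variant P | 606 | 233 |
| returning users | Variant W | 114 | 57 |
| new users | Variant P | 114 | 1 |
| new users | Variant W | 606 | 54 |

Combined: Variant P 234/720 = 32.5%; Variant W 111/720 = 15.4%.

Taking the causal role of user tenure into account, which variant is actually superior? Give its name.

Because the variant influences user tenure, user tenure is a post-treatment mediator, not a confounder. Stratifying on it would bias the estimate; the causal effect is the crude pooled difference.
Pooled: Variant P 32.5% vs Variant W 15.4%; Variant P is higher overall.

Variant P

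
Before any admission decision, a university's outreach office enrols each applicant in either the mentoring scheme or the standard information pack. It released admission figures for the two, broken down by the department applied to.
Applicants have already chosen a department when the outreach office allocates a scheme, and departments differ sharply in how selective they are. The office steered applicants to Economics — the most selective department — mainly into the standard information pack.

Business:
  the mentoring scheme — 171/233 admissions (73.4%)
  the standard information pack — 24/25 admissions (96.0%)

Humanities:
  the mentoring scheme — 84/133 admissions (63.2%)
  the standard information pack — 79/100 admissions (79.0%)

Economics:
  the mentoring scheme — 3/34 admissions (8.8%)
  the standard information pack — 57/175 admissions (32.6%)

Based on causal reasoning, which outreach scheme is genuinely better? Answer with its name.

The imbalance in department arose from how applicants were allocated, not from anything the outreach scheme did; and department independently affects the outcome. The pooled gap is confounded — condition on department.
Within each level — Business: 73.4% vs 96.0%; Humanities: 63.2% vs 79.0%; Economics: 8.8% vs 32.6% — the standard information pack is higher every time.

the standard information pack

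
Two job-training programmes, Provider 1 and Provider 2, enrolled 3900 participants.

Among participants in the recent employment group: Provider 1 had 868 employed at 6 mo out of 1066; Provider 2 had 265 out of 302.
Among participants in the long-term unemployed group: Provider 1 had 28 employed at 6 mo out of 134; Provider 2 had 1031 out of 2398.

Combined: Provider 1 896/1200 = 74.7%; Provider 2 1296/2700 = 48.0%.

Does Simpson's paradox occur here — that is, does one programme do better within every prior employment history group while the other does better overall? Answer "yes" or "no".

Within each prior employment history level (recent employment 81.4% vs 87.7%; long-term unemployed 20.9% vs 43.0%), Provider 2 has the higher rate every time. Pooled: 74.7% vs 48.0% — Provider 1 has the higher rate overall. The two comparisons disagree.

yes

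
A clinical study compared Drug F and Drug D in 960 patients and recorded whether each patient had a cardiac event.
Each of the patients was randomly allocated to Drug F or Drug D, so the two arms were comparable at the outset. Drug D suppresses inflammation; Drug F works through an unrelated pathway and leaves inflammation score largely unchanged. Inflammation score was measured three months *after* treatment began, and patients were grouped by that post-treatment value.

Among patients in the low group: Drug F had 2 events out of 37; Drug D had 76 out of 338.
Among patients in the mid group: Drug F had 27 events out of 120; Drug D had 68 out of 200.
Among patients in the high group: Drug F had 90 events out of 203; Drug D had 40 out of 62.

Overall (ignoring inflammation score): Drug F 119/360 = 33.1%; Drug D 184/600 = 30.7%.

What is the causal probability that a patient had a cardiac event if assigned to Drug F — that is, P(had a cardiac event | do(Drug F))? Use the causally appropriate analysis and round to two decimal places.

0.33

Because the drug influences inflammation score, inflammation score is a post-treatment mediator, not a confounder. Stratifying on it would bias the estimate; the causal effect is the crude pooled difference.
So P(outcome | do(Drug F)) is just the pooled rate for Drug F: 119/360 = 0.331.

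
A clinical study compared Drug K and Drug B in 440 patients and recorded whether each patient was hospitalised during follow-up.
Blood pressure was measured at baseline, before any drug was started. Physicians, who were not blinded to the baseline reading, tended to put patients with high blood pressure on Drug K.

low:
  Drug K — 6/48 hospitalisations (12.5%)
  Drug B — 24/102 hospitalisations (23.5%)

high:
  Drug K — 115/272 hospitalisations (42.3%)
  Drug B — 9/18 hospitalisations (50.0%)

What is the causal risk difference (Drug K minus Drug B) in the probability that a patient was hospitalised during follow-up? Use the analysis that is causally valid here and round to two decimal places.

Within every blood pressure level Drug K has the lower rate, yet pooled Drug B does — Simpson's reversal.
Blood pressure differs across drugs for reasons unrelated to any effect of the drug itself, and it separately predicts the outcome — a classic confounder. We must compare within blood pressure levels.
Adjusting over the population distribution of blood pressure: 0.341·(0.125−0.235) + 0.659·(0.423−0.500) = -0.088.

-0.09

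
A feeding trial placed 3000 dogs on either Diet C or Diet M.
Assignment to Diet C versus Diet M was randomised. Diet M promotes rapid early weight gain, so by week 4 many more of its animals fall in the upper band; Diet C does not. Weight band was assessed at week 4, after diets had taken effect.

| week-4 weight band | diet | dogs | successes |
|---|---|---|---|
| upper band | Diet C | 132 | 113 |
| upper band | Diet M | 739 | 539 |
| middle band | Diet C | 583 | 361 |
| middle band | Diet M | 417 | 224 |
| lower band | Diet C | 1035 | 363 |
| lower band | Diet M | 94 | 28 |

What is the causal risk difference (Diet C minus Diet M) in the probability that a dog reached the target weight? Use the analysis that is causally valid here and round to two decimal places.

Week-4 weight band is downstream of the diet. One should not condition on a consequence of treatment, so the overall rates are the right comparison.
The causal difference is the pooled difference: 0.478 − 0.633 = -0.155.

-0.15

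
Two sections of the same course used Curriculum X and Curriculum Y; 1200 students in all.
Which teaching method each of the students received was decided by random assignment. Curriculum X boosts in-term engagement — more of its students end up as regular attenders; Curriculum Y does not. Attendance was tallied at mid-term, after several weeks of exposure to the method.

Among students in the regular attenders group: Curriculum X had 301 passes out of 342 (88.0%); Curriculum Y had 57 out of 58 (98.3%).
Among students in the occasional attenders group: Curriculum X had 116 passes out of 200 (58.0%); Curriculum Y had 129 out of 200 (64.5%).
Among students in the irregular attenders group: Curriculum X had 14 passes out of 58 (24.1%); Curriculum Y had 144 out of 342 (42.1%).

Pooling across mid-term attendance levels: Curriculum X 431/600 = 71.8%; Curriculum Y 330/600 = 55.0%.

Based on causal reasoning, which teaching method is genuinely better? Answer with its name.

Curriculum X

Curriculum Y is higher inside every mid-term attendance stratum but Curriculum X is higher in aggregate. Whether to stratify depends on how mid-term attendance relates to the teaching method.
Mid-term attendance here is a post-treatment variable shaped by the teaching method; conditioning on it would introduce bias rather than remove it. The overall comparison is the causal one.
Pooled: Curriculum X 71.8% vs Curriculum Y 55.0%; Curriculum X is higher overall.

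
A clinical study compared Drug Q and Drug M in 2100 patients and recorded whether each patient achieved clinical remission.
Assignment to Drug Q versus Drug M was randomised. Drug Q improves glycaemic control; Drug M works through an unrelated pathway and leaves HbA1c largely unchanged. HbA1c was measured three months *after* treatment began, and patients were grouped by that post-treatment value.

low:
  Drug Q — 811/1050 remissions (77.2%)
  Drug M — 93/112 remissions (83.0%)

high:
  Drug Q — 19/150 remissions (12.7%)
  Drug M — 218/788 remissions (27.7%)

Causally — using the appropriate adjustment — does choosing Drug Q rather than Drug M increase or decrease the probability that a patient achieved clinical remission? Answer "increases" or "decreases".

The HbA1c-specific comparison favours Drug M throughout, but the pooled figures favour Drug Q. The question is whether to condition on HbA1c.
The distribution of HbA1c is itself part of what the drug does — it is an intermediate outcome. Holding it fixed would remove that part of the effect; the total effect is the pooled difference.
Pooled: Drug Q 69.2% vs Drug M 34.6%; Drug Q is higher overall.

increases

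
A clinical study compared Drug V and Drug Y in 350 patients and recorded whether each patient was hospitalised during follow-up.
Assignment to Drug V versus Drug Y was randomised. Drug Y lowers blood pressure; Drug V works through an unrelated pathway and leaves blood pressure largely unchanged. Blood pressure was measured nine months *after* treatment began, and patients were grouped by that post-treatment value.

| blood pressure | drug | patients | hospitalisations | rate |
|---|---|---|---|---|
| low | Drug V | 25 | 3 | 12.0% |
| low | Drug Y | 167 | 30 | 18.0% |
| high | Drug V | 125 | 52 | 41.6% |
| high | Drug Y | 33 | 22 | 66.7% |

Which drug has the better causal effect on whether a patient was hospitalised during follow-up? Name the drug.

The blood pressure-specific comparison favours Drug V throughout, but the pooled figures favour Drug Y. The question is whether to condition on blood pressure.
Blood pressure is recorded after the drug and is itself shifted by it — it sits on the causal path from drug to outcome. Conditioning on a mediator would strip out part of the effect we want; the pooled comparison gives the total causal effect.
Pooled: Drug V 36.7% vs Drug Y 26.0%; Drug Y is lower overall.

Drug Y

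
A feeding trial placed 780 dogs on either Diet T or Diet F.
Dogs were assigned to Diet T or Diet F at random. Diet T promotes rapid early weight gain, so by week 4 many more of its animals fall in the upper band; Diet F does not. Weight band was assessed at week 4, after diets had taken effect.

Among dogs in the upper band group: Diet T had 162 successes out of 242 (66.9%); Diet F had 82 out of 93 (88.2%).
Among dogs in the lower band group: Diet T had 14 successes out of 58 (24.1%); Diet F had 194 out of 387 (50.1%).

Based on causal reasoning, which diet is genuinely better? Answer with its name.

The distribution of week-4 weight band is itself part of what the diet does — it is an intermediate outcome. Holding it fixed would remove that part of the effect; the total effect is the pooled difference.
Pooled: Diet T 58.7% vs Diet F 57.5%; Diet T is higher overall.

Diet T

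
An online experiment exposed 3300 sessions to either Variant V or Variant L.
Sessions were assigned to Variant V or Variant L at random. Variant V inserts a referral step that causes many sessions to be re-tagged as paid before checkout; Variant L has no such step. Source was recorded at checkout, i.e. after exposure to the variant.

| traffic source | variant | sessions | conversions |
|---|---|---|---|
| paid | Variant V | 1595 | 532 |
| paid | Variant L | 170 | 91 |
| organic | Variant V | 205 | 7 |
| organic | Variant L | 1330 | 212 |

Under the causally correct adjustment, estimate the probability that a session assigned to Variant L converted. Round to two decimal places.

0.20

Within every traffic source level Variant L has the higher rate, yet pooled Variant V does — Simpson's reversal.
Traffic source lies on the pathway variant → traffic source → outcome, so adjusting for it blocks the indirect effect. For the total causal effect of variant, use the unadjusted pooled rates.
So P(outcome | do(Variant L)) is just the pooled rate for Variant L: 303/1500 = 0.202.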